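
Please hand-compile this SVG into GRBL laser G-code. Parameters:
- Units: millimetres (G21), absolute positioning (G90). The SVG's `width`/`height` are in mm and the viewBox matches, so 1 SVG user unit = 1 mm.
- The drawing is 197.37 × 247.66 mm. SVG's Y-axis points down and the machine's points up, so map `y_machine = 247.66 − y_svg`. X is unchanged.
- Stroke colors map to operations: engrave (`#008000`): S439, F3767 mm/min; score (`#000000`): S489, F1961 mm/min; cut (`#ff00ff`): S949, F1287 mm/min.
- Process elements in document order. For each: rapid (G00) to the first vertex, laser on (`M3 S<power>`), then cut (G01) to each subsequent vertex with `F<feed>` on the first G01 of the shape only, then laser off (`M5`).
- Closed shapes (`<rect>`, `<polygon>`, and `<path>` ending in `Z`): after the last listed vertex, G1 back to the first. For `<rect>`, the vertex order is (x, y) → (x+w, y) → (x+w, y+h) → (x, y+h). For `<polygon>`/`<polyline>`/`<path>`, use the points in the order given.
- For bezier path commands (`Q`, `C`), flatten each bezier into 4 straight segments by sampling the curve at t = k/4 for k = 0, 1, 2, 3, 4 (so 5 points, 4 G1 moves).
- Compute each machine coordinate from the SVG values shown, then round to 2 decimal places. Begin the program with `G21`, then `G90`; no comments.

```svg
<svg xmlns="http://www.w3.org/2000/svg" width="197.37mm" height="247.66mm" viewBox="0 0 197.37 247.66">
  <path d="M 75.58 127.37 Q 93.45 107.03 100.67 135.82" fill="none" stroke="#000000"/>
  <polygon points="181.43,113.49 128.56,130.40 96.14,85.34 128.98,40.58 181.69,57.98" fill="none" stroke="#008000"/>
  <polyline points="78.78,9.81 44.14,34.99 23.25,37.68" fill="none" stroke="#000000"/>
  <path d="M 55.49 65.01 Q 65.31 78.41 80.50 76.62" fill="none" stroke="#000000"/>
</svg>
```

G21
G90
G00 X75.58 Y120.29
M3 S489
G01 X83.85 Y127.39 F1961
G01 X90.79 Y128.35
G01 X96.39 Y123.16
G01 X100.67 Y111.84
M5
G00 X181.43 Y134.17
M3 S439
G01 X128.56 Y117.26 F3767
G01 X96.14 Y162.32
G01 X128.98 Y207.08
G01 X181.69 Y189.68
G01 X181.43 Y134.17
M5
G00 X78.78 Y237.85
M3 S489
G01 X44.14 Y212.67 F1961
G01 X23.25 Y209.98
M5
G00 X55.49 Y182.65
M3 S489
G01 X60.74 Y176.90 F1961
G01 X66.65 Y173.05
G01 X73.24 Y171.09
G01 X80.50 Y171.04
M5

viewBox `0 0 197.37 247.66` with mm width/height → 1 unit = 1 mm. Flip: y_m = 247.66 − y_svg.

**Shape 1** — `<path>` quadratic bezier, stroke `#000000` → score (S489, F1961). Control points (SVG): P0=(75.58,127.37), P1=(93.45,107.03), P2=(100.67,135.82); sampled at t=k/4. Machine vertices: (75.58,120.29) → (83.85,127.39) → (90.79,128.35) → (96.39,123.16) → (100.67,111.84). Open path.

**Shape 2** — `<polygon>` regular polygon, stroke `#008000` → engrave (S439, F3767). Machine vertices: (181.43,134.17) → (128.56,117.26) → (96.14,162.32) → (128.98,207.08) → (181.69,189.68) → (181.43,134.17). Closed: final G1 returns to the first vertex.

**Shape 3** — `<polyline>` open polyline, stroke `#000000` → score (S489, F1961). Machine vertices: (78.78,237.85) → (44.14,212.67) → (23.25,209.98). Open path.

**Shape 4** — `<path>` quadratic bezier, stroke `#000000` → score (S489, F1961). Control points (SVG): P0=(55.49,65.01), P1=(65.31,78.41), P2=(80.50,76.62); sampled at t=k/4. Machine vertices: (55.49,182.65) → (60.74,176.90) → (66.65,173.05) → (73.24,171.09) → (80.50,171.04). Open path.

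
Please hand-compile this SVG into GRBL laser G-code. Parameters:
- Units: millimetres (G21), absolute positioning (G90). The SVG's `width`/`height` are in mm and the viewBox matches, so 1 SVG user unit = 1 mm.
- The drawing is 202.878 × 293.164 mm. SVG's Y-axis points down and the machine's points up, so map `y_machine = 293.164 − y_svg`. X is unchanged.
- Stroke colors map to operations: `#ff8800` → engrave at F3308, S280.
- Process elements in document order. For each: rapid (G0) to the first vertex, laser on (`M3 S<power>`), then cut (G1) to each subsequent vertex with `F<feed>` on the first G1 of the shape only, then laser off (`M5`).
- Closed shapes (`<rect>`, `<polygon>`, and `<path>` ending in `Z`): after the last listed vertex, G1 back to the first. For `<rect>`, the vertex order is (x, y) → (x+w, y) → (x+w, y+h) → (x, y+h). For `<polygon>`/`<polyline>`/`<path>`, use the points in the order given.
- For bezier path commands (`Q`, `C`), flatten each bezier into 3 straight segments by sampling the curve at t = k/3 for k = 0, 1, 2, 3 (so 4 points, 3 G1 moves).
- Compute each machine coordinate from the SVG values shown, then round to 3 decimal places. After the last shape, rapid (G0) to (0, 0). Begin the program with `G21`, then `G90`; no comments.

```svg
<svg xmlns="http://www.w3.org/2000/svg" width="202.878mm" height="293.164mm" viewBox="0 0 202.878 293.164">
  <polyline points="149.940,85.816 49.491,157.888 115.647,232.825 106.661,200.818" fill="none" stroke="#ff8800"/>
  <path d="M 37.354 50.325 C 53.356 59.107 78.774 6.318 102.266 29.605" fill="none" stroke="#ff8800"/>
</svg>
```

G21
G90
G0 X149.940 Y207.348
M3 S280
G1 X49.491 Y135.276 F3308
G1 X115.647 Y60.339
G1 X106.661 Y92.346
M5
G0 X37.354 Y242.839
M3 S280
G1 X56.075 Y249.483 F3308
G1 X78.552 Y266.585
G1 X102.266 Y263.559
M5
G0 X0.000 Y0.000

viewBox `0 0 202.878 293.164` with mm width/height → 1 unit = 1 mm. Flip: y_m = 293.164 − y_svg.

**Shape 1** — `<polyline>` open polyline, stroke `#ff8800` → engrave (S280, F3308). Machine vertices: (149.940,207.348) → (49.491,135.276) → (115.647,60.339) → (106.661,92.346). Open path.

**Shape 2** — `<path>` cubic bezier, stroke `#ff8800` → engrave (S280, F3308). Control points (SVG): P0=(37.354,50.325), P1=(53.356,59.107), P2=(78.774,6.318), P3=(102.266,29.605); sampled at t=k/3. Machine vertices: (37.354,242.839) → (56.075,249.483) → (78.552,266.585) → (102.266,263.559). Open path.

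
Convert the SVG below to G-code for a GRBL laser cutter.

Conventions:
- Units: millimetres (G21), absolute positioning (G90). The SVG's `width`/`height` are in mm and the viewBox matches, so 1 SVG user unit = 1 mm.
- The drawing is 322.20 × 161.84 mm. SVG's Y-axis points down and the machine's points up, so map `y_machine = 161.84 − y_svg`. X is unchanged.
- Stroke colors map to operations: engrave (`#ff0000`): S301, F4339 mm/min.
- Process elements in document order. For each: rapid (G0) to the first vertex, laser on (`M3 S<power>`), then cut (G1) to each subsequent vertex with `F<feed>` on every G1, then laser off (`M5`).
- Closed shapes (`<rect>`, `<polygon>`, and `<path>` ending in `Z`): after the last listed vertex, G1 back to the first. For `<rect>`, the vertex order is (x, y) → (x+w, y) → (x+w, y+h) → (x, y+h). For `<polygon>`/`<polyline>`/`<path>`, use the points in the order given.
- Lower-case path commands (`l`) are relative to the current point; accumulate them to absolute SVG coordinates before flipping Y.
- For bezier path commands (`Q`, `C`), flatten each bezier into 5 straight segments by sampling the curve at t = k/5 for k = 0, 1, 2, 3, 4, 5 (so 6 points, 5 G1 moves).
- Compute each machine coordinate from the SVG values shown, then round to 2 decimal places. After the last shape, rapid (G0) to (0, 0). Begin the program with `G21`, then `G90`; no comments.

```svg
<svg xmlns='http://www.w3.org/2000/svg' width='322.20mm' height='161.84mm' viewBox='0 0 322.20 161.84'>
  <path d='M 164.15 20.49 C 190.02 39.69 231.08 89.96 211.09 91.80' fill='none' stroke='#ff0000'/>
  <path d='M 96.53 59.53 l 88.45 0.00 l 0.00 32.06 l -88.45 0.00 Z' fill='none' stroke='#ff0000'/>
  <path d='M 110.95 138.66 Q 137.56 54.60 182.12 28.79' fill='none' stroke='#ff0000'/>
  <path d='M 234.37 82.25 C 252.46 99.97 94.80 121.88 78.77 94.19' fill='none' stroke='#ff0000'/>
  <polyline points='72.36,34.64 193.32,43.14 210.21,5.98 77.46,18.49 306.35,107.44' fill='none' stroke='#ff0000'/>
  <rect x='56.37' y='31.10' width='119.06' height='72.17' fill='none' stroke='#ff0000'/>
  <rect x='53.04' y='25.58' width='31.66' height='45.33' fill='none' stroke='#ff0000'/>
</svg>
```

Since the viewBox matches the mm dimensions, user units are millimetres directly. The only transform is the Y-flip y_m = 161.84 − y_svg.

Shape 1 is a cubic bezier drawn with `<path>`. Its stroke #ff0000 means engrave at S301, F4339. After flipping Y the toolpath is (164.15,141.35) → (180.88,126.74) → (197.61,108.48) → (210.65,90.41) → (216.37,76.32) → (211.09,70.04).

Shape 2 is a rectangle drawn with `<path>`. Its stroke #ff0000 means engrave at S301, F4339. After flipping Y the toolpath is (96.53,102.31) → (184.98,102.31) → (184.98,70.25) → (96.53,70.25) → (96.53,102.31), returning to the start.

Shape 3 is a quadratic bezier drawn with `<path>`. Its stroke #ff0000 means engrave at S301, F4339. After flipping Y the toolpath is (110.95,23.18) → (122.31,54.47) → (135.11,81.11) → (149.34,103.08) → (165.01,120.40) → (182.12,133.05).

Shape 4 is a cubic bezier drawn with `<path>`. Its stroke #ff0000 means engrave at S301, F4339. After flipping Y the toolpath is (234.37,79.59) → (226.67,68.89) → (192.03,59.76) → (145.68,54.79) → (102.84,56.56) → (78.77,67.65).

Shape 5 is a open polyline drawn with `<polyline>`. Its stroke #ff0000 means engrave at S301, F4339. After flipping Y the toolpath is (72.36,127.20) → (193.32,118.70) → (210.21,155.86) → (77.46,143.35) → (306.35,54.40).

Shape 6 is a rectangle drawn with `<rect>`. Its stroke #ff0000 means engrave at S301, F4339. After flipping Y the toolpath is (56.37,130.74) → (175.43,130.74) → (175.43,58.57) → (56.37,58.57) → (56.37,130.74), returning to the start.

Shape 7 is a rectangle drawn with `<rect>`. Its stroke #ff0000 means engrave at S301, F4339. After flipping Y the toolpath is (53.04,136.26) → (84.70,136.26) → (84.70,90.93) → (53.04,90.93) → (53.04,136.26), returning to the start.

G21
G90
G0 X164.15 Y141.35
M3 S301
G1 X180.88 Y126.74 F4339
G1 X197.61 Y108.48 F4339
G1 X210.65 Y90.41 F4339
G1 X216.37 Y76.32 F4339
G1 X211.09 Y70.04 F4339
M5
G0 X96.53 Y102.31
M3 S301
G1 X184.98 Y102.31 F4339
G1 X184.98 Y70.25 F4339
G1 X96.53 Y70.25 F4339
G1 X96.53 Y102.31 F4339
M5
G0 X110.95 Y23.18
M3 S301
G1 X122.31 Y54.47 F4339
G1 X135.11 Y81.11 F4339
G1 X149.34 Y103.08 F4339
G1 X165.01 Y120.40 F4339
G1 X182.12 Y133.05 F4339
M5
G0 X234.37 Y79.59
M3 S301
G1 X226.67 Y68.89 F4339
G1 X192.03 Y59.76 F4339
G1 X145.68 Y54.79 F4339
G1 X102.84 Y56.56 F4339
G1 X78.77 Y67.65 F4339
M5
G0 X72.36 Y127.20
M3 S301
G1 X193.32 Y118.70 F4339
G1 X210.21 Y155.86 F4339
G1 X77.46 Y143.35 F4339
G1 X306.35 Y54.40 F4339
M5
G0 X56.37 Y130.74
M3 S301
G1 X175.43 Y130.74 F4339
G1 X175.43 Y58.57 F4339
G1 X56.37 Y58.57 F4339
G1 X56.37 Y130.74 F4339
M5
G0 X53.04 Y136.26
M3 S301
G1 X84.70 Y136.26 F4339
G1 X84.70 Y90.93 F4339
G1 X53.04 Y90.93 F4339
G1 X53.04 Y136.26 F4339
M5
G0 X0.00 Y0.00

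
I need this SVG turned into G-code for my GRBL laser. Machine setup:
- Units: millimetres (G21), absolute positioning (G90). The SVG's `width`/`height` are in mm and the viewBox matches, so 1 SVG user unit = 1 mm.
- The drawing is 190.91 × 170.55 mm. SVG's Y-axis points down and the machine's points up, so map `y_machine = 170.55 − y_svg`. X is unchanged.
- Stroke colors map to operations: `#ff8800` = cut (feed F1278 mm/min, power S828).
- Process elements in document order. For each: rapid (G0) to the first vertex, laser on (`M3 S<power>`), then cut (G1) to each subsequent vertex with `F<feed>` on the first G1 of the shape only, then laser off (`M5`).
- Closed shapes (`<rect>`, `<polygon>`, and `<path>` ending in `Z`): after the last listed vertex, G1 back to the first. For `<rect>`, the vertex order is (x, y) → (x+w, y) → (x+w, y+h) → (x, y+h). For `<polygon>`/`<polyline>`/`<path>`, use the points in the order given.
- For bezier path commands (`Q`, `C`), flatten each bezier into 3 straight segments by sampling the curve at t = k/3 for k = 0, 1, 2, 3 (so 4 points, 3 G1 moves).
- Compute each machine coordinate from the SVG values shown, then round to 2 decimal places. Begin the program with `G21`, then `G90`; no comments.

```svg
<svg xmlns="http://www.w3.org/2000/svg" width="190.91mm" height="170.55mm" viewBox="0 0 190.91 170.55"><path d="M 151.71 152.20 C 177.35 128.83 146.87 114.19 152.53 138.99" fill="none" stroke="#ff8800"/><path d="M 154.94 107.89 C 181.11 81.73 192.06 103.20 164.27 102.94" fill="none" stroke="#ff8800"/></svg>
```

Since the viewBox matches the mm dimensions, user units are millimetres directly. The only transform is the Y-flip y_m = 170.55 − y_svg.

Shape 1 is a cubic bezier drawn with `<path>`. Its stroke #ff8800 means cut at S828, F1278. After flipping Y the toolpath is (151.71,18.35) → (162.06,37.67) → (155.50,44.35) → (152.53,31.56).

Shape 2 is a cubic bezier drawn with `<path>`. Its stroke #ff8800 means cut at S828, F1278. After flipping Y the toolpath is (154.94,62.66) → (175.17,75.51) → (180.02,72.02) → (164.27,67.61).

G21
G90
G0 X151.71 Y18.35
M3 S828
G1 X162.06 Y37.67 F1278
G1 X155.50 Y44.35
G1 X152.53 Y31.56
M5
G0 X154.94 Y62.66
M3 S828
G1 X175.17 Y75.51 F1278
G1 X180.02 Y72.02
G1 X164.27 Y67.61
M5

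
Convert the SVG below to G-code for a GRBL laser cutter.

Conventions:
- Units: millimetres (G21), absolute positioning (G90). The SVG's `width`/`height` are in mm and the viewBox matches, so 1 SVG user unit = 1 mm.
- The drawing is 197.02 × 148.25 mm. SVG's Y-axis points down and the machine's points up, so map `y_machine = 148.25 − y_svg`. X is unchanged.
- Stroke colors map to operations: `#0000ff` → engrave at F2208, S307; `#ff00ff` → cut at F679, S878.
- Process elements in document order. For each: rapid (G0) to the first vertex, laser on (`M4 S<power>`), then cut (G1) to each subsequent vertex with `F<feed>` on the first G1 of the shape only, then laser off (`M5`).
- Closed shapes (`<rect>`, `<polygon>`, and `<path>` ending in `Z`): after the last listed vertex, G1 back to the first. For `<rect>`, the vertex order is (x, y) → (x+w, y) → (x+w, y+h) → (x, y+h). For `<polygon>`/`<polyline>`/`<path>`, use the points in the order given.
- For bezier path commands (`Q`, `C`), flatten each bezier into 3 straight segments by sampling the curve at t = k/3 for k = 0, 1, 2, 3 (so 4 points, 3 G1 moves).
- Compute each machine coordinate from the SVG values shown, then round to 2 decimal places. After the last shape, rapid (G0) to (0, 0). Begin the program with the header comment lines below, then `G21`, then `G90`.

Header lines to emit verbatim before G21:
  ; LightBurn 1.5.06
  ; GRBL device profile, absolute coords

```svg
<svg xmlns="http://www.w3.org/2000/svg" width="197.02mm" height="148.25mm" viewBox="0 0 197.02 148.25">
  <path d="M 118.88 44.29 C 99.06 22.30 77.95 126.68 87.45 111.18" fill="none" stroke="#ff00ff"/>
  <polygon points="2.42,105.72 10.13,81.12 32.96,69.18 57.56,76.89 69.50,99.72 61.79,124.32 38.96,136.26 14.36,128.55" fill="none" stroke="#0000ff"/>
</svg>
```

Since the viewBox matches the mm dimensions, user units are millimetres directly. The only transform is the Y-flip y_m = 148.25 − y_svg.

Shape 1 is a cubic bezier drawn with `<path>`. Its stroke #ff00ff means cut at S878, F679. After flipping Y the toolpath is (118.88,103.96) → (99.81,92.95) → (86.97,52.41) → (87.45,37.07).

Shape 2 is a regular polygon drawn with `<polygon>`. Its stroke #0000ff means engrave at S307, F2208. After flipping Y the toolpath is (2.42,42.53) → (10.13,67.13) → (32.96,79.07) → (57.56,71.36) → (69.50,48.53) → (61.79,23.93) → (38.96,11.99) → (14.36,19.70) → (2.42,42.53), returning to the start.

; LightBurn 1.5.06
; GRBL device profile, absolute coords
G21
G90
G0 X118.88 Y103.96
M4 S878
G1 X99.81 Y92.95 F679
G1 X86.97 Y52.41
G1 X87.45 Y37.07
M5
G0 X2.42 Y42.53
M4 S307
G1 X10.13 Y67.13 F2208
G1 X32.96 Y79.07
G1 X57.56 Y71.36
G1 X69.50 Y48.53
G1 X61.79 Y23.93
G1 X38.96 Y11.99
G1 X14.36 Y19.70
G1 X2.42 Y42.53
M5
G0 X0.00 Y0.00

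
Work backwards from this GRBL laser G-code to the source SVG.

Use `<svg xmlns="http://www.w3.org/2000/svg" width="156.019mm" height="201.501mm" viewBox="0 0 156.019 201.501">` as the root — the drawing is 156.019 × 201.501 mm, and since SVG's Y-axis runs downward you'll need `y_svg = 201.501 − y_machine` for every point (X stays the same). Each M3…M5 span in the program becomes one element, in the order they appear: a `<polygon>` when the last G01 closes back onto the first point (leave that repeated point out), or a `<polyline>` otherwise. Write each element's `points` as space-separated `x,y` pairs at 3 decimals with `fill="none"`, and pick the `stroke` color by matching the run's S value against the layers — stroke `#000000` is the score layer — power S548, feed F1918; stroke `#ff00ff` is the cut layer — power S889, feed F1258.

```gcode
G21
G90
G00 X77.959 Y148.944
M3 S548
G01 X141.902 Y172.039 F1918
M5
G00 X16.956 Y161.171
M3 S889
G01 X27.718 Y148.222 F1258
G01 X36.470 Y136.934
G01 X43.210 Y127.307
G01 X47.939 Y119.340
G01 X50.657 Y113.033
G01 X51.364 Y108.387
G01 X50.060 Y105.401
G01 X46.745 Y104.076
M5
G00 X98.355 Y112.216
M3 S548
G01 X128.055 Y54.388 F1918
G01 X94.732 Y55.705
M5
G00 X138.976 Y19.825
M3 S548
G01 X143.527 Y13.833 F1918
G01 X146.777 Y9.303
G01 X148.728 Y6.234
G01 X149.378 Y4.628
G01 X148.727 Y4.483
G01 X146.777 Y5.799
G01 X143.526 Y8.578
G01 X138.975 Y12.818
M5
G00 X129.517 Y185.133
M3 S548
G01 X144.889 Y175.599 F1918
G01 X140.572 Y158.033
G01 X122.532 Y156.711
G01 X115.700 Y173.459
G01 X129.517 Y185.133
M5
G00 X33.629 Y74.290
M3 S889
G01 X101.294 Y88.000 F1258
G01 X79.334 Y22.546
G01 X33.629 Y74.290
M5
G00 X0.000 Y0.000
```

<svg xmlns="http://www.w3.org/2000/svg" width="156.019mm" height="201.501mm" viewBox="0 0 156.019 201.501">
  <polyline points="77.959,52.557 141.902,29.462" fill="none" stroke="#000000"/>
  <polyline points="16.956,40.330 27.718,53.279 36.470,64.567 43.210,74.194 47.939,82.161 50.657,88.468 51.364,93.114 50.060,96.100 46.745,97.425" fill="none" stroke="#ff00ff"/>
  <polyline points="98.355,89.285 128.055,147.113 94.732,145.796" fill="none" stroke="#000000"/>
  <polyline points="138.976,181.676 143.527,187.668 146.777,192.198 148.728,195.267 149.378,196.873 148.727,197.018 146.777,195.702 143.526,192.923 138.975,188.683" fill="none" stroke="#000000"/>
  <polygon points="129.517,16.368 144.889,25.902 140.572,43.468 122.532,44.790 115.700,28.042" fill="none" stroke="#000000"/>
  <polygon points="33.629,127.211 101.294,113.501 79.334,178.955" fill="none" stroke="#ff00ff"/>
</svg>

Machine Y-up, SVG Y-down with viewBox height 201.501, so y_svg = 201.501 − y_machine; X carries over.

Run 1: the run's S548 means `#000000` (score). The run is open, so emit a `<polyline>` with points (Y-flipped): 77.959,52.557 141.902,29.462.

Run 2: S889 ⇒ cut layer `#ff00ff`. The run is open, so emit a `<polyline>` with points (Y-flipped): 16.956,40.330 27.718,53.279 36.470,64.567 43.210,74.194 47.939,82.161 50.657,88.468 51.364,93.114 50.060,96.100 46.745,97.425.

Run 3: the run's S548 means `#000000` (score). The run is open, so emit a `<polyline>` with points (Y-flipped): 98.355,89.285 128.055,147.113 94.732,145.796.

Run 4: the run's S548 means `#000000` (score). The run is open, so emit a `<polyline>` with points (Y-flipped): 138.976,181.676 143.527,187.668 146.777,192.198 148.728,195.267 149.378,196.873 148.727,197.018 146.777,195.702 143.526,192.923 138.975,188.683.

Run 5: power S548 maps to stroke `#000000` (score). The run returns to its start, so emit a `<polygon>` with points (Y-flipped): 129.517,16.368 144.889,25.902 140.572,43.468 122.532,44.790 115.700,28.042.

Run 6: S889 ⇒ cut layer `#ff00ff`. The run returns to its start, so emit a `<polygon>` with points (Y-flipped): 33.629,127.211 101.294,113.501 79.334,178.955.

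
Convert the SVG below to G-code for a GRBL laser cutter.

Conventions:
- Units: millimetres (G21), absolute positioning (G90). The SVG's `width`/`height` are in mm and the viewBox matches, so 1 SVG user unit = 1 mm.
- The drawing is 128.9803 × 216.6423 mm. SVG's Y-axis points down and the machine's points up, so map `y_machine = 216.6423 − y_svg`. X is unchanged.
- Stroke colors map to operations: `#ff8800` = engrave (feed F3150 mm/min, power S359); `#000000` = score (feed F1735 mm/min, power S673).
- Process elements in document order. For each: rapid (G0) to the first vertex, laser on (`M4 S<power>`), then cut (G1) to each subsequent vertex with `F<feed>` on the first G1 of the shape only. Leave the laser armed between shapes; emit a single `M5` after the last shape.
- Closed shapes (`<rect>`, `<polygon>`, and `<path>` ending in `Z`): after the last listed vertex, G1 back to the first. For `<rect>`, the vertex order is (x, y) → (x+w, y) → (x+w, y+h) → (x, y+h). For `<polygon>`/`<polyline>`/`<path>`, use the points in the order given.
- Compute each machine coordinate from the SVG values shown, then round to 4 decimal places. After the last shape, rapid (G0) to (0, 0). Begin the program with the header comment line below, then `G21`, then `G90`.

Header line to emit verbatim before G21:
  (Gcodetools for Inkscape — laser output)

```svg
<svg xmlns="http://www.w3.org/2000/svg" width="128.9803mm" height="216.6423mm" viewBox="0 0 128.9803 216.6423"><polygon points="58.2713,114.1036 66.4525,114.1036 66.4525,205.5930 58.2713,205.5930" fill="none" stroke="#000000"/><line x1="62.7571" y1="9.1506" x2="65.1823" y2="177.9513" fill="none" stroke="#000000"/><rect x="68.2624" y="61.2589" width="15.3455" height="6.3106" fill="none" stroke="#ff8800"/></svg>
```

(Gcodetools for Inkscape — laser output)
G21
G90
G0 X58.2713 Y102.5387
M4 S673
G1 X66.4525 Y102.5387 F1735
G1 X66.4525 Y11.0493
G1 X58.2713 Y11.0493
G1 X58.2713 Y102.5387
G0 X62.7571 Y207.4917
M4 S673
G1 X65.1823 Y38.6910 F1735
G0 X68.2624 Y155.3834
M4 S359
G1 X83.6079 Y155.3834 F3150
G1 X83.6079 Y149.0728
G1 X68.2624 Y149.0728
G1 X68.2624 Y155.3834
M5
G0 X0.0000 Y0.0000

viewBox `0 0 128.9803 216.6423` with mm width/height → 1 unit = 1 mm. Flip: y_m = 216.6423 − y_svg.

**Shape 1** — `<polygon>` rectangle, stroke `#000000` → score (S673, F1735). Machine vertices: (58.2713,102.5387) → (66.4525,102.5387) → (66.4525,11.0493) → (58.2713,11.0493) → (58.2713,102.5387). Closed: final G1 returns to the first vertex.

**Shape 2** — `<line>` line segment, stroke `#000000` → score (S673, F1735). Machine vertices: (62.7571,207.4917) → (65.1823,38.6910). Open path.

**Shape 3** — `<rect>` rectangle, stroke `#ff8800` → engrave (S359, F3150). Machine vertices: (68.2624,155.3834) → (83.6079,155.3834) → (83.6079,149.0728) → (68.2624,149.0728) → (68.2624,155.3834). Closed: final G1 returns to the first vertex.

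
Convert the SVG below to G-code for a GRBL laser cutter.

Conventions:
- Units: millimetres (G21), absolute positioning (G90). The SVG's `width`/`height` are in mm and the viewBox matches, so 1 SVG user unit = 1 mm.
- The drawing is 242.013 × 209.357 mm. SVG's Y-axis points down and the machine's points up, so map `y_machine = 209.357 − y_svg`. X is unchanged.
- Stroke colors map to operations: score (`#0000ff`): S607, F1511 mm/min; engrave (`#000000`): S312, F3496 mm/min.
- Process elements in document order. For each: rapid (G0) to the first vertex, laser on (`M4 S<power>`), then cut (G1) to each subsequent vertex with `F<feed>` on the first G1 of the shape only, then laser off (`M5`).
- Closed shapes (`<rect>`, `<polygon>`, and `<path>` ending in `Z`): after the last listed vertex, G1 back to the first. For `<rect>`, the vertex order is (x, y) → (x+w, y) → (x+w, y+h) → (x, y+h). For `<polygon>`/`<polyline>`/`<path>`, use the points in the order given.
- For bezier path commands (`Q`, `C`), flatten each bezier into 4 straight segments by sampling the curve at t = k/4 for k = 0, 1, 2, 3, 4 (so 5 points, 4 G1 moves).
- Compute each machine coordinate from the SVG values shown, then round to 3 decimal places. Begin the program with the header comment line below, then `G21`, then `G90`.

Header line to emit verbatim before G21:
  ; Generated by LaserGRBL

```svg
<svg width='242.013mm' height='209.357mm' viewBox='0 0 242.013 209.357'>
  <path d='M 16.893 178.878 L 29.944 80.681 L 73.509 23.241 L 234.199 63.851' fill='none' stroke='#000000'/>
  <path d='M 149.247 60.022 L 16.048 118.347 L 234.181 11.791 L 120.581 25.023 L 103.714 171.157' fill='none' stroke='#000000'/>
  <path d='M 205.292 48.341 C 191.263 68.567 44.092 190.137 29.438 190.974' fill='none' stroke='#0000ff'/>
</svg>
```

viewBox `0 0 242.013 209.357` with mm width/height → 1 unit = 1 mm. Flip: y_m = 209.357 − y_svg.

**Shape 1** — `<path>` open polyline, stroke `#000000` → engrave (S312, F3496). Machine vertices: (16.893,30.479) → (29.944,128.676) → (73.509,186.116) → (234.199,145.506). Open path.

**Shape 2** — `<path>` open polyline, stroke `#000000` → engrave (S312, F3496). Machine vertices: (149.247,149.335) → (16.048,91.010) → (234.181,197.566) → (120.581,184.334) → (103.714,38.200). Open path.

**Shape 3** — `<path>` cubic bezier, stroke `#0000ff` → score (S607, F1511). Control points (SVG): P0=(205.292,48.341), P1=(191.263,68.567), P2=(44.092,190.137), P3=(29.438,190.974); sampled at t=k/4. Machine vertices: (205.292,161.016) → (173.957,130.314) → (117.599,82.429) → (61.125,38.178) → (29.438,18.383). Open path.

; Generated by LaserGRBL
G21
G90
G0 X16.893 Y30.479
M4 S312
G1 X29.944 Y128.676 F3496
G1 X73.509 Y186.116
G1 X234.199 Y145.506
M5
G0 X149.247 Y149.335
M4 S312
G1 X16.048 Y91.010 F3496
G1 X234.181 Y197.566
G1 X120.581 Y184.334
G1 X103.714 Y38.200
M5
G0 X205.292 Y161.016
M4 S607
G1 X173.957 Y130.314 F1511
G1 X117.599 Y82.429
G1 X61.125 Y38.178
G1 X29.438 Y18.383
M5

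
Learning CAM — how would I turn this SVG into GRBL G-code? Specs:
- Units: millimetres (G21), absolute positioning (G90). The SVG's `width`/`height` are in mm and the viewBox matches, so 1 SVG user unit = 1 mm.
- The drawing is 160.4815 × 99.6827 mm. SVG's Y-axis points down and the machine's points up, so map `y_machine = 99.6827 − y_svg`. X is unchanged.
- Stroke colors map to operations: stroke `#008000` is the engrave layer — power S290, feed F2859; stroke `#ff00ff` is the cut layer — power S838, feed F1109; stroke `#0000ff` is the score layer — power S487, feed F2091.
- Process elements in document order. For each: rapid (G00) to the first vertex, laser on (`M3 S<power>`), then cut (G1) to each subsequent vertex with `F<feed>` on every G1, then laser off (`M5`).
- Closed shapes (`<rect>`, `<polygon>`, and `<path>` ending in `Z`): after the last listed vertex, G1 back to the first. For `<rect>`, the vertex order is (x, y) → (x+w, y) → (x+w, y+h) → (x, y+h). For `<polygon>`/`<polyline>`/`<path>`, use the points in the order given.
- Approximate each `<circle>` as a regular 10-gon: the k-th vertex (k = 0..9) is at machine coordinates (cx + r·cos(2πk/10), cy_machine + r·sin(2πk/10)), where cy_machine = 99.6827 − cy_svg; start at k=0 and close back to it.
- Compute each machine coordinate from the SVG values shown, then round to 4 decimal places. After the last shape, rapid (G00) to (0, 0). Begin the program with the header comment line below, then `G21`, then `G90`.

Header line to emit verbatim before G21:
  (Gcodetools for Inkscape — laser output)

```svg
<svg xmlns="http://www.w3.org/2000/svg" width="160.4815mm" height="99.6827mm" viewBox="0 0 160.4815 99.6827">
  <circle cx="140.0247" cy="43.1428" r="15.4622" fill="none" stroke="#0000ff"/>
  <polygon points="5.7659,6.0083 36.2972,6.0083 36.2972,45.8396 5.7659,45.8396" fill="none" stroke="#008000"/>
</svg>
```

Since the viewBox matches the mm dimensions, user units are millimetres directly. The only transform is the Y-flip y_m = 99.6827 − y_svg.

Shape 1 is a circle drawn with `<circle>`. Its stroke #0000ff means score at S487, F2091. After flipping Y the toolpath is (155.4869,56.5399) → (152.5339,65.6284) → (144.8028,71.2453) → (135.2466,71.2453) → (127.5155,65.6284) → (124.5625,56.5399) → (127.5155,47.4514) → (135.2466,41.8345) → (144.8028,41.8345) → (152.5339,47.4514) → (155.4869,56.5399), returning to the start.

Shape 2 is a rectangle drawn with `<polygon>`. Its stroke #008000 means engrave at S290, F2859. After flipping Y the toolpath is (5.7659,93.6744) → (36.2972,93.6744) → (36.2972,53.8431) → (5.7659,53.8431) → (5.7659,93.6744), returning to the start.

(Gcodetools for Inkscape — laser output)
G21
G90
G00 X155.4869 Y56.5399
M3 S487
G1 X152.5339 Y65.6284 F2091
G1 X144.8028 Y71.2453 F2091
G1 X135.2466 Y71.2453 F2091
G1 X127.5155 Y65.6284 F2091
G1 X124.5625 Y56.5399 F2091
G1 X127.5155 Y47.4514 F2091
G1 X135.2466 Y41.8345 F2091
G1 X144.8028 Y41.8345 F2091
G1 X152.5339 Y47.4514 F2091
G1 X155.4869 Y56.5399 F2091
M5
G00 X5.7659 Y93.6744
M3 S290
G1 X36.2972 Y93.6744 F2859
G1 X36.2972 Y53.8431 F2859
G1 X5.7659 Y53.8431 F2859
G1 X5.7659 Y93.6744 F2859
M5
G00 X0.0000 Y0.0000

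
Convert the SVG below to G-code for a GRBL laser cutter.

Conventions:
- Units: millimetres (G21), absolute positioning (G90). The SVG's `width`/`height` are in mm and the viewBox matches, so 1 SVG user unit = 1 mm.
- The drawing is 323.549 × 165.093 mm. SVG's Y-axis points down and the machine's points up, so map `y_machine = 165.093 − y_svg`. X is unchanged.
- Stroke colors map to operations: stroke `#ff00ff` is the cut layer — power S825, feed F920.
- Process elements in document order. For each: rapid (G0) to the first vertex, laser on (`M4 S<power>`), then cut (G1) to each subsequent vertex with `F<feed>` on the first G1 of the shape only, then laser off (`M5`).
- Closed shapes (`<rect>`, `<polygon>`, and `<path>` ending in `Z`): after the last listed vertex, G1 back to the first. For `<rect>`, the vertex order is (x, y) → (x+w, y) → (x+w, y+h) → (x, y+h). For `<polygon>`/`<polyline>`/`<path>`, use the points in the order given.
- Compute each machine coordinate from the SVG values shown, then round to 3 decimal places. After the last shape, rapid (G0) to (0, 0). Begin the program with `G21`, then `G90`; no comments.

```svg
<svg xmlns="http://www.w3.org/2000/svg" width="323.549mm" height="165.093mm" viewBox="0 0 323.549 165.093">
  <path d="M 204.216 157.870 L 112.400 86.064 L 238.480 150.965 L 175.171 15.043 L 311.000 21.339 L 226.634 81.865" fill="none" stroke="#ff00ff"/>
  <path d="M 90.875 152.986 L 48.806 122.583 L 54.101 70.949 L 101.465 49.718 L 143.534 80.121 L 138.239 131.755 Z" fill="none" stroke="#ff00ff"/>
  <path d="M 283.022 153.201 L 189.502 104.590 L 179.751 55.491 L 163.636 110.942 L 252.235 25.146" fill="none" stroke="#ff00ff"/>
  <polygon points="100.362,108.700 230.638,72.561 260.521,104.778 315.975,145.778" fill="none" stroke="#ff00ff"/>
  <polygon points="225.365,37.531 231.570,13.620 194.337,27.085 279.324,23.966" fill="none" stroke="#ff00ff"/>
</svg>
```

G21
G90
G0 X204.216 Y7.223
M4 S825
G1 X112.400 Y79.029 F920
G1 X238.480 Y14.128
G1 X175.171 Y150.050
G1 X311.000 Y143.754
G1 X226.634 Y83.228
M5
G0 X90.875 Y12.107
M4 S825
G1 X48.806 Y42.510 F920
G1 X54.101 Y94.144
G1 X101.465 Y115.375
G1 X143.534 Y84.972
G1 X138.239 Y33.338
G1 X90.875 Y12.107
M5
G0 X283.022 Y11.892
M4 S825
G1 X189.502 Y60.503 F920
G1 X179.751 Y109.602
G1 X163.636 Y54.151
G1 X252.235 Y139.947
M5
G0 X100.362 Y56.393
M4 S825
G1 X230.638 Y92.532 F920
G1 X260.521 Y60.315
G1 X315.975 Y19.315
G1 X100.362 Y56.393
M5
G0 X225.365 Y127.562
M4 S825
G1 X231.570 Y151.473 F920
G1 X194.337 Y138.008
G1 X279.324 Y141.127
G1 X225.365 Y127.562
M5
G0 X0.000 Y0.000

1 u = 1 mm; y_m = 165.093 − y.

[1] `<path>` open polyline, #ff00ff→cut S825 F920: (204.216,7.223) → (112.400,79.029) → (238.480,14.128) → (175.171,150.050) → (311.000,143.754) → (226.634,83.228)

[2] `<path>` regular polygon, #ff00ff→cut S825 F920: (90.875,12.107) → (48.806,42.510) → (54.101,94.144) → (101.465,115.375) → (143.534,84.972) → (138.239,33.338) → (90.875,12.107) (closed)

[3] `<path>` open polyline, #ff00ff→cut S825 F920: (283.022,11.892) → (189.502,60.503) → (179.751,109.602) → (163.636,54.151) → (252.235,139.947)

[4] `<polygon>` closed polygon, #ff00ff→cut S825 F920: (100.362,56.393) → (230.638,92.532) → (260.521,60.315) → (315.975,19.315) → (100.362,56.393) (closed)

[5] `<polygon>` closed polygon, #ff00ff→cut S825 F920: (225.365,127.562) → (231.570,151.473) → (194.337,138.008) → (279.324,141.127) → (225.365,127.562) (closed)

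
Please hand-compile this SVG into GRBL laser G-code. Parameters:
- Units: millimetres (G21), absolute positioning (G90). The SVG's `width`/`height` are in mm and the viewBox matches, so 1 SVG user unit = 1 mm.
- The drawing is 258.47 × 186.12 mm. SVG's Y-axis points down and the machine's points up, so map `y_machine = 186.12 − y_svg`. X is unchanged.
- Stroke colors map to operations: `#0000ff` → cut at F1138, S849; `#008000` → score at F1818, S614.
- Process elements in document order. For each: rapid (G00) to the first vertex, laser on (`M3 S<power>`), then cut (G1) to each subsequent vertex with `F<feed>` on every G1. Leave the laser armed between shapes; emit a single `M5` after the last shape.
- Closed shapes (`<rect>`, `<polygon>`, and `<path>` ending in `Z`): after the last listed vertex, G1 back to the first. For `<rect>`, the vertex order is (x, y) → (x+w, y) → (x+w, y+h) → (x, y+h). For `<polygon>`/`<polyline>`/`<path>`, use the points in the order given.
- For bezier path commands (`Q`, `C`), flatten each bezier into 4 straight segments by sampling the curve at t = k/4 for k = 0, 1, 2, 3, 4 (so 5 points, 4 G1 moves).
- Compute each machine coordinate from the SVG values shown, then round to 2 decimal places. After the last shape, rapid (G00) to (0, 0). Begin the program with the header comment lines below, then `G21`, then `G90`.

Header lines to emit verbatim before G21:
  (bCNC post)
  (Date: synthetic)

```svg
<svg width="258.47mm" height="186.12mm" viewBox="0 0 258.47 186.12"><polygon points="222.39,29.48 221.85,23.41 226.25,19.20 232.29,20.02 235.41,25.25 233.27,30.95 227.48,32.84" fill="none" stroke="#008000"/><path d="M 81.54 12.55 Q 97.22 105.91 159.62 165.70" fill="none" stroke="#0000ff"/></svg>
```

(bCNC post)
(Date: synthetic)
G21
G90
G00 X222.39 Y156.64
M3 S614
G1 X221.85 Y162.71 F1818
G1 X226.25 Y166.92 F1818
G1 X232.29 Y166.10 F1818
G1 X235.41 Y160.87 F1818
G1 X233.27 Y155.17 F1818
G1 X227.48 Y153.28 F1818
G1 X222.39 Y156.64 F1818
G00 X81.54 Y173.57
M3 S849
G1 X92.30 Y128.99 F1138
G1 X108.90 Y88.60 F1138
G1 X131.34 Y52.41 F1138
G1 X159.62 Y20.42 F1138
M5
G00 X0.00 Y0.00

Since the viewBox matches the mm dimensions, user units are millimetres directly. The only transform is the Y-flip y_m = 186.12 − y_svg.

Shape 1 is a regular polygon drawn with `<polygon>`. Its stroke #008000 means score at S614, F1818. After flipping Y the toolpath is (222.39,156.64) → (221.85,162.71) → (226.25,166.92) → (232.29,166.10) → (235.41,160.87) → (233.27,155.17) → (227.48,153.28) → (222.39,156.64), returning to the start.

Shape 2 is a quadratic bezier drawn with `<path>`. Its stroke #0000ff means cut at S849, F1138. After flipping Y the toolpath is (81.54,173.57) → (92.30,128.99) → (108.90,88.60) → (131.34,52.41) → (159.62,20.42).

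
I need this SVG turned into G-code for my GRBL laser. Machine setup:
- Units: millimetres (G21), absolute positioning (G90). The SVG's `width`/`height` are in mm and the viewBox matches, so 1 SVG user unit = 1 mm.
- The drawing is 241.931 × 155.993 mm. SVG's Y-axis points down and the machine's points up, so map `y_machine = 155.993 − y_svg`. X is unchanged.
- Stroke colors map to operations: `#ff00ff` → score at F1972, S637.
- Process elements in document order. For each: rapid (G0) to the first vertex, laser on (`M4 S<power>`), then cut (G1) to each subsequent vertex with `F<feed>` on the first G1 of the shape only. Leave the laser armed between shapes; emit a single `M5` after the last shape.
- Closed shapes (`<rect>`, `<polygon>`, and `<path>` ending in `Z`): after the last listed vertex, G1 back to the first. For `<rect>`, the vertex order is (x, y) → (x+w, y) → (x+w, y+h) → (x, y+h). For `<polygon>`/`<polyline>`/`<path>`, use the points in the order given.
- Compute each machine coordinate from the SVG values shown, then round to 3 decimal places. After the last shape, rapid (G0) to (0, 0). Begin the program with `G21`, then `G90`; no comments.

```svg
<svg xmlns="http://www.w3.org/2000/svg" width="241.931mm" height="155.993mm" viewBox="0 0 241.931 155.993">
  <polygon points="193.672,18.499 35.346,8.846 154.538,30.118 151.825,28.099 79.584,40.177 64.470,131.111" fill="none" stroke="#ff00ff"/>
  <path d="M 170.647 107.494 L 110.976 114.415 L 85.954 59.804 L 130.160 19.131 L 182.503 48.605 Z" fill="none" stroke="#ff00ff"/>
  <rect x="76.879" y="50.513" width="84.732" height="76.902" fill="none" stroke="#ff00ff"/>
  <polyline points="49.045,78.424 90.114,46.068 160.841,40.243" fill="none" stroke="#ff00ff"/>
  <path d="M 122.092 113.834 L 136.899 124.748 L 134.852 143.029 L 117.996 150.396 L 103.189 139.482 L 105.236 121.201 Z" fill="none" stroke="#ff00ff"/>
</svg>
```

G21
G90
G0 X193.672 Y137.494
M4 S637
G1 X35.346 Y147.147 F1972
G1 X154.538 Y125.875
G1 X151.825 Y127.894
G1 X79.584 Y115.816
G1 X64.470 Y24.882
G1 X193.672 Y137.494
G0 X170.647 Y48.499
M4 S637
G1 X110.976 Y41.578 F1972
G1 X85.954 Y96.189
G1 X130.160 Y136.862
G1 X182.503 Y107.388
G1 X170.647 Y48.499
G0 X76.879 Y105.480
M4 S637
G1 X161.611 Y105.480 F1972
G1 X161.611 Y28.578
G1 X76.879 Y28.578
G1 X76.879 Y105.480
G0 X49.045 Y77.569
M4 S637
G1 X90.114 Y109.925 F1972
G1 X160.841 Y115.750
G0 X122.092 Y42.159
M4 S637
G1 X136.899 Y31.245 F1972
G1 X134.852 Y12.964
G1 X117.996 Y5.597
G1 X103.189 Y16.511
G1 X105.236 Y34.792
G1 X122.092 Y42.159
M5
G0 X0.000 Y0.000

1 u = 1 mm; y_m = 155.993 − y.

[1] `<polygon>` closed polygon, #ff00ff→score S637 F1972: (193.672,137.494) → (35.346,147.147) → (154.538,125.875) → (151.825,127.894) → (79.584,115.816) → (64.470,24.882) → (193.672,137.494) (closed)

[2] `<path>` regular polygon, #ff00ff→score S637 F1972: (170.647,48.499) → (110.976,41.578) → (85.954,96.189) → (130.160,136.862) → (182.503,107.388) → (170.647,48.499) (closed)

[3] `<rect>` rectangle, #ff00ff→score S637 F1972: (76.879,105.480) → (161.611,105.480) → (161.611,28.578) → (76.879,28.578) → (76.879,105.480) (closed)

[4] `<polyline>` open polyline, #ff00ff→score S637 F1972: (49.045,77.569) → (90.114,109.925) → (160.841,115.750)

[5] `<path>` regular polygon, #ff00ff→score S637 F1972: (122.092,42.159) → (136.899,31.245) → (134.852,12.964) → (117.996,5.597) → (103.189,16.511) → (105.236,34.792) → (122.092,42.159) (closed)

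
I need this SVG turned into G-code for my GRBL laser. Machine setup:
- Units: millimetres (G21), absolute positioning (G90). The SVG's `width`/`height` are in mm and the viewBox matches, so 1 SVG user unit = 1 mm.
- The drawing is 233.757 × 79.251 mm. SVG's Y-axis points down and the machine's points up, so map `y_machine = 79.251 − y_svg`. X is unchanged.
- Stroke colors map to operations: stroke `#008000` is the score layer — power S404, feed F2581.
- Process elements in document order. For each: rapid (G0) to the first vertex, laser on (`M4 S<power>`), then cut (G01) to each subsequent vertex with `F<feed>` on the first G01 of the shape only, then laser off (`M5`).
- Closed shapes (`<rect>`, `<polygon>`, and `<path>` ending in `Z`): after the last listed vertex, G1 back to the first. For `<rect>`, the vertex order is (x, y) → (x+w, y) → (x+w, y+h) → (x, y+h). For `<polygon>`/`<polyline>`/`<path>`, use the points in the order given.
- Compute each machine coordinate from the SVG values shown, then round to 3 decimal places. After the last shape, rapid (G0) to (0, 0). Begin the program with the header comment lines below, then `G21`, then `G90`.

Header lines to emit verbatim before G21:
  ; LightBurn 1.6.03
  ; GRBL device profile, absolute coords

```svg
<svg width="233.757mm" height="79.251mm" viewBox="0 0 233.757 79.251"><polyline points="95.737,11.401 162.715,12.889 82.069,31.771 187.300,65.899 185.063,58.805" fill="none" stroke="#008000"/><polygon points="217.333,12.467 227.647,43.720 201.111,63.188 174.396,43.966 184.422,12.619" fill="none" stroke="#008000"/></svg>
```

; LightBurn 1.6.03
; GRBL device profile, absolute coords
G21
G90
G0 X95.737 Y67.850
M4 S404
G01 X162.715 Y66.362 F2581
G01 X82.069 Y47.480
G01 X187.300 Y13.352
G01 X185.063 Y20.446
M5
G0 X217.333 Y66.784
M4 S404
G01 X227.647 Y35.531 F2581
G01 X201.111 Y16.063
G01 X174.396 Y35.285
G01 X184.422 Y66.632
G01 X217.333 Y66.784
M5
G0 X0.000 Y0.000

viewBox `0 0 233.757 79.251` with mm width/height → 1 unit = 1 mm. Flip: y_m = 79.251 − y_svg.

**Shape 1** — `<polyline>` open polyline, stroke `#008000` → score (S404, F2581). Machine vertices: (95.737,67.850) → (162.715,66.362) → (82.069,47.480) → (187.300,13.352) → (185.063,20.446). Open path.

**Shape 2** — `<polygon>` regular polygon, stroke `#008000` → score (S404, F2581). Machine vertices: (217.333,66.784) → (227.647,35.531) → (201.111,16.063) → (174.396,35.285) → (184.422,66.632) → (217.333,66.784). Closed: final G1 returns to the first vertex.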